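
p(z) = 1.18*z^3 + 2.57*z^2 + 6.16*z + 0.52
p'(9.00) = 339.16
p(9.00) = 1124.35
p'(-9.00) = 246.64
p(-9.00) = -706.97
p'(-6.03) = 103.88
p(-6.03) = -201.90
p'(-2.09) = 10.88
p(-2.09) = -11.90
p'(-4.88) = 65.38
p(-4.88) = -105.47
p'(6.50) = 189.14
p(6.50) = 473.20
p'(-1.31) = 5.50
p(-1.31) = -5.79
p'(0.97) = 14.48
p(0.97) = 9.99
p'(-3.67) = 34.98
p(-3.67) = -45.80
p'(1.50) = 21.84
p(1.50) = 19.52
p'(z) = 3.54*z^2 + 5.14*z + 6.16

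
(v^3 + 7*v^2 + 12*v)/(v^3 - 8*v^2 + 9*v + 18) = v*(v^2 + 7*v + 12)/(v^3 - 8*v^2 + 9*v + 18)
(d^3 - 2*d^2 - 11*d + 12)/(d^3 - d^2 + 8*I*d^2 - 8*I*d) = (d^2 - d - 12)/(d*(d + 8*I))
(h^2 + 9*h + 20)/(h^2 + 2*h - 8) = (h + 5)/(h - 2)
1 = 1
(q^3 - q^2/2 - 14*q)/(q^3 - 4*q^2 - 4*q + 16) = q*(2*q + 7)/(2*(q^2 - 4))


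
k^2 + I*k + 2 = (k - I)*(k + 2*I)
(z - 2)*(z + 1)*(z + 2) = z^3 + z^2 - 4*z - 4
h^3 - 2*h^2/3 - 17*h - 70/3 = (h - 5)*(h + 2)*(h + 7/3)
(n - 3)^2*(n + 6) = n^3 - 27*n + 54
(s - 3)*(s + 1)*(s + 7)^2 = s^4 + 12*s^3 + 18*s^2 - 140*s - 147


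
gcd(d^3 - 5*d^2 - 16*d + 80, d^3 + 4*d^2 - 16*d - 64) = d^2 - 16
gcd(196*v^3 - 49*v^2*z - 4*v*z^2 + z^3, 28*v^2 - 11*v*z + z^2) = 28*v^2 - 11*v*z + z^2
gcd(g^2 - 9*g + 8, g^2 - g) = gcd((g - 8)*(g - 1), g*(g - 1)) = g - 1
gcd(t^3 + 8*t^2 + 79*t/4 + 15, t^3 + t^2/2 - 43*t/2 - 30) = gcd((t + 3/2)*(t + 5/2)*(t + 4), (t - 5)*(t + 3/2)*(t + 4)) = t^2 + 11*t/2 + 6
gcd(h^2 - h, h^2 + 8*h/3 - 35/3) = 1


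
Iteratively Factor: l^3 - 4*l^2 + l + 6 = (l - 2)*(l^2 - 2*l - 3) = (l - 2)*(l + 1)*(l - 3)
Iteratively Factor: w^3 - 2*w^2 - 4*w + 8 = (w - 2)*(w^2 - 4) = (w - 2)*(w + 2)*(w - 2)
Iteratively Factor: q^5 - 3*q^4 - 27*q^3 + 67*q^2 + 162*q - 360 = (q - 5)*(q^4 + 2*q^3 - 17*q^2 - 18*q + 72) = (q - 5)*(q + 3)*(q^3 - q^2 - 14*q + 24) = (q - 5)*(q + 3)*(q + 4)*(q^2 - 5*q + 6) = (q - 5)*(q - 3)*(q + 3)*(q + 4)*(q - 2)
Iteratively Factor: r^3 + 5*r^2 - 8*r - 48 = (r + 4)*(r^2 + r - 12) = (r - 3)*(r + 4)*(r + 4)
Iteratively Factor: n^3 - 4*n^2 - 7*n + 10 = (n - 5)*(n^2 + n - 2) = (n - 5)*(n + 2)*(n - 1)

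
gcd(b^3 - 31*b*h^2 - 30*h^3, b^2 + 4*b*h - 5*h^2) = b + 5*h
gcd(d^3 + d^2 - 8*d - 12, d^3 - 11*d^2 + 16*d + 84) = d + 2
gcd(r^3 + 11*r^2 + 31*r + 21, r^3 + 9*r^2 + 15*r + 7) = r^2 + 8*r + 7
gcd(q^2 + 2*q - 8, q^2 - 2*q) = q - 2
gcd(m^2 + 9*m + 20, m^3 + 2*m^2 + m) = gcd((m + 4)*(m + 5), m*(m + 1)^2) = 1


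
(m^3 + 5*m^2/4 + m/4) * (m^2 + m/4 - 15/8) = m^5 + 3*m^4/2 - 21*m^3/16 - 73*m^2/32 - 15*m/32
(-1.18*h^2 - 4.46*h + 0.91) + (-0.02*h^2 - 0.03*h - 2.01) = -1.2*h^2 - 4.49*h - 1.1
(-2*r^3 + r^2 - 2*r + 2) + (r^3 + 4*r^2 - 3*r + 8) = -r^3 + 5*r^2 - 5*r + 10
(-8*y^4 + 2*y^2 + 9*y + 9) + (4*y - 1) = -8*y^4 + 2*y^2 + 13*y + 8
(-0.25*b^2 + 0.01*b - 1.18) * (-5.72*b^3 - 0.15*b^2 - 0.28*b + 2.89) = 1.43*b^5 - 0.0197*b^4 + 6.8181*b^3 - 0.5483*b^2 + 0.3593*b - 3.4102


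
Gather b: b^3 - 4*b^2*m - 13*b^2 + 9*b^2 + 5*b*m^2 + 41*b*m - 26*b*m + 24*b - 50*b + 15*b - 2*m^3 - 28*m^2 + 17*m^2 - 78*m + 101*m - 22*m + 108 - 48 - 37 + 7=b^3 + b^2*(-4*m - 4) + b*(5*m^2 + 15*m - 11) - 2*m^3 - 11*m^2 + m + 30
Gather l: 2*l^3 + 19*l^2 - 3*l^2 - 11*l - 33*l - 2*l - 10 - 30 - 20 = 2*l^3 + 16*l^2 - 46*l - 60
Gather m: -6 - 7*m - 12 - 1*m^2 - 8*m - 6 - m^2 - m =-2*m^2 - 16*m - 24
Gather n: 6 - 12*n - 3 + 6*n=3 - 6*n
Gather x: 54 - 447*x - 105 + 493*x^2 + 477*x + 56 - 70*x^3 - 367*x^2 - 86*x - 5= -70*x^3 + 126*x^2 - 56*x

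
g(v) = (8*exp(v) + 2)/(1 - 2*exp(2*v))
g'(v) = 8*exp(v)/(1 - 2*exp(2*v)) + 4*(8*exp(v) + 2)*exp(2*v)/(1 - 2*exp(2*v))^2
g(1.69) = -0.79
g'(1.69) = 0.85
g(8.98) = -0.00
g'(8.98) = 0.00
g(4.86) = -0.03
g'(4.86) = 0.03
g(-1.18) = 5.50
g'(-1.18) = 5.59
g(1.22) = -1.33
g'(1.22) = 1.54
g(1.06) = -1.60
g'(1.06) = 1.93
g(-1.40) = 4.52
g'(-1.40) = 3.50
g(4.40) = -0.05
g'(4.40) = 0.05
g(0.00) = -10.00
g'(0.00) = 32.00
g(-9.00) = 2.00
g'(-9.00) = 0.00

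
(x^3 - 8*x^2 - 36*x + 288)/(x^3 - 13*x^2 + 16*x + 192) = (x^2 - 36)/(x^2 - 5*x - 24)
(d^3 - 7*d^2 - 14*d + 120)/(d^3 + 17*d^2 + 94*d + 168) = (d^2 - 11*d + 30)/(d^2 + 13*d + 42)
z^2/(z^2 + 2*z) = z/(z + 2)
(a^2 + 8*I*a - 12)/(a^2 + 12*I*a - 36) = (a + 2*I)/(a + 6*I)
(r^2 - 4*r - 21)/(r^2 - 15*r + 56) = (r + 3)/(r - 8)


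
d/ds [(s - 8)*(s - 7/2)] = 2*s - 23/2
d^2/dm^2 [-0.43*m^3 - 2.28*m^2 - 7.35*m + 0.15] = -2.58*m - 4.56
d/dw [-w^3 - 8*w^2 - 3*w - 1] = -3*w^2 - 16*w - 3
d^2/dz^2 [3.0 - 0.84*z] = 0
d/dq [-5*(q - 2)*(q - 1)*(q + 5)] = -15*q^2 - 20*q + 65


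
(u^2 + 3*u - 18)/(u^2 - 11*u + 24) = (u + 6)/(u - 8)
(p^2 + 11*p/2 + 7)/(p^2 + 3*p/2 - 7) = (p + 2)/(p - 2)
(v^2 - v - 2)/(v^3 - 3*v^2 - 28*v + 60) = (v + 1)/(v^2 - v - 30)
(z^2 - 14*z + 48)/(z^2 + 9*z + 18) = (z^2 - 14*z + 48)/(z^2 + 9*z + 18)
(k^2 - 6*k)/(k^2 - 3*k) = (k - 6)/(k - 3)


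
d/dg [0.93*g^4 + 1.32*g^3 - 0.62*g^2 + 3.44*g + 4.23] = 3.72*g^3 + 3.96*g^2 - 1.24*g + 3.44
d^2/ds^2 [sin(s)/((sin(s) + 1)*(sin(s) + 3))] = (-sin(s)^4 + 5*sin(s)^3 + 15*sin(s)^2 - 3*sin(s) - 24)/((sin(s) + 1)^2*(sin(s) + 3)^3)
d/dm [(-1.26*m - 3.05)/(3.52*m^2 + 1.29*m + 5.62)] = (4.4352*m^2 + 21.472*m - 3.1467)/(12.3904*m^4 + 9.0816*m^3 + 41.2289*m^2 + 14.4996*m + 31.5844)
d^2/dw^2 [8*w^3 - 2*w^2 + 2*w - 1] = 48*w - 4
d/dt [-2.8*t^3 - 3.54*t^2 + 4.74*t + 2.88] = -8.4*t^2 - 7.08*t + 4.74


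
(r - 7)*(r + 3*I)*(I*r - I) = I*r^3 - 3*r^2 - 8*I*r^2 + 24*r + 7*I*r - 21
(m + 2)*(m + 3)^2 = m^3 + 8*m^2 + 21*m + 18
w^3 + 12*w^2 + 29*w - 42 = (w - 1)*(w + 6)*(w + 7)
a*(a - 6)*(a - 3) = a^3 - 9*a^2 + 18*a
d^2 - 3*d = d*(d - 3)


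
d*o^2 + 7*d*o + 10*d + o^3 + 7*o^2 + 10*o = (d + o)*(o + 2)*(o + 5)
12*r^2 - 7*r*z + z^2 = (-4*r + z)*(-3*r + z)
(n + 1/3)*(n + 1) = n^2 + 4*n/3 + 1/3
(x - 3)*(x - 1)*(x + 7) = x^3 + 3*x^2 - 25*x + 21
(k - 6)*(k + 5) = k^2 - k - 30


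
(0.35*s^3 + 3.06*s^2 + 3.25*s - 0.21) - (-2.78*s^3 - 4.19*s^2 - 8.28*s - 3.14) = 3.13*s^3 + 7.25*s^2 + 11.53*s + 2.93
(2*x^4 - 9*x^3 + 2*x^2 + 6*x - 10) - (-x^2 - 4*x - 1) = 2*x^4 - 9*x^3 + 3*x^2 + 10*x - 9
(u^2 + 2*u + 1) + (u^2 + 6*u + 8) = 2*u^2 + 8*u + 9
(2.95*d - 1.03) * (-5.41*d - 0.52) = -15.9595*d^2 + 4.0383*d + 0.5356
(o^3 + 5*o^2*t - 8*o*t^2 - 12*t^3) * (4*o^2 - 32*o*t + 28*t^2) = 4*o^5 - 12*o^4*t - 164*o^3*t^2 + 348*o^2*t^3 + 160*o*t^4 - 336*t^5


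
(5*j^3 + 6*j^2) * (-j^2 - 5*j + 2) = -5*j^5 - 31*j^4 - 20*j^3 + 12*j^2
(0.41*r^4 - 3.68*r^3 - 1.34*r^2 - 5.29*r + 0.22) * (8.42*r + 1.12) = 3.4522*r^5 - 30.5264*r^4 - 15.4044*r^3 - 46.0426*r^2 - 4.0724*r + 0.2464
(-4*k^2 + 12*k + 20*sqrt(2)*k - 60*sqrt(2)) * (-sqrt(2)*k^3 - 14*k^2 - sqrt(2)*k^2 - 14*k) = 4*sqrt(2)*k^5 - 8*sqrt(2)*k^4 + 16*k^4 - 292*sqrt(2)*k^3 - 32*k^3 - 48*k^2 + 560*sqrt(2)*k^2 + 840*sqrt(2)*k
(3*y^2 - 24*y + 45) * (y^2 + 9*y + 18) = 3*y^4 + 3*y^3 - 117*y^2 - 27*y + 810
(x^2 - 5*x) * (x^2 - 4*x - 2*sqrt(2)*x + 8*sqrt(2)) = x^4 - 9*x^3 - 2*sqrt(2)*x^3 + 20*x^2 + 18*sqrt(2)*x^2 - 40*sqrt(2)*x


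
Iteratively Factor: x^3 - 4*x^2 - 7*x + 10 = (x - 5)*(x^2 + x - 2) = (x - 5)*(x - 1)*(x + 2)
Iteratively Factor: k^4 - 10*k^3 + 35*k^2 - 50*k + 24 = (k - 1)*(k^3 - 9*k^2 + 26*k - 24) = (k - 2)*(k - 1)*(k^2 - 7*k + 12) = (k - 3)*(k - 2)*(k - 1)*(k - 4)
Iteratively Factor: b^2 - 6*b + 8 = (b - 4)*(b - 2)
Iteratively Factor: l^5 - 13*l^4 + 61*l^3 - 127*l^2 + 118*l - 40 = (l - 1)*(l^4 - 12*l^3 + 49*l^2 - 78*l + 40) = (l - 5)*(l - 1)*(l^3 - 7*l^2 + 14*l - 8) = (l - 5)*(l - 1)^2*(l^2 - 6*l + 8) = (l - 5)*(l - 4)*(l - 1)^2*(l - 2)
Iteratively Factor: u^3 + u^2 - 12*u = (u - 3)*(u^2 + 4*u) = (u - 3)*(u + 4)*(u)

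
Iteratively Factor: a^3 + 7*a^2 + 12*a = (a + 3)*(a^2 + 4*a) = (a + 3)*(a + 4)*(a)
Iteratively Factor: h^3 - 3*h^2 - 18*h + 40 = (h + 4)*(h^2 - 7*h + 10) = (h - 2)*(h + 4)*(h - 5)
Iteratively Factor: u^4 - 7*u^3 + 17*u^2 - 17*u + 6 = (u - 3)*(u^3 - 4*u^2 + 5*u - 2) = (u - 3)*(u - 1)*(u^2 - 3*u + 2) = (u - 3)*(u - 1)^2*(u - 2)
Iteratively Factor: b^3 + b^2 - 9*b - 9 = (b + 3)*(b^2 - 2*b - 3) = (b - 3)*(b + 3)*(b + 1)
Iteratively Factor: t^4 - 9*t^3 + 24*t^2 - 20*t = (t)*(t^3 - 9*t^2 + 24*t - 20) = t*(t - 2)*(t^2 - 7*t + 10) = t*(t - 5)*(t - 2)*(t - 2)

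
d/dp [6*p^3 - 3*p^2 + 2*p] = 18*p^2 - 6*p + 2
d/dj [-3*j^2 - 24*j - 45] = -6*j - 24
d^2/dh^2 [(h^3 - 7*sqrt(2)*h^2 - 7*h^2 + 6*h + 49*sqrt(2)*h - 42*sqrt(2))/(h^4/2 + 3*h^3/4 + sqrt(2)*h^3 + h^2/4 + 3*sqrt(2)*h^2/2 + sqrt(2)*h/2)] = 8*(4*h^9 - 84*sqrt(2)*h^8 - 84*h^8 - 324*h^7 + 846*sqrt(2)*h^7 + 649*sqrt(2)*h^6 + 6068*h^6 + 1566*h^5 + 3339*sqrt(2)*h^5 - 14370*h^4 - 2805*sqrt(2)*h^4 - 14125*sqrt(2)*h^3 - 14322*h^3 - 11214*sqrt(2)*h^2 - 4536*h^2 - 3024*sqrt(2)*h - 504*h - 336*sqrt(2))/(h^3*(8*h^9 + 36*h^8 + 48*sqrt(2)*h^8 + 258*h^7 + 216*sqrt(2)*h^7 + 524*sqrt(2)*h^6 + 927*h^6 + 954*sqrt(2)*h^5 + 1617*h^5 + 1521*h^4 + 1254*sqrt(2)*h^4 + 793*h^3 + 1062*sqrt(2)*h^3 + 216*h^2 + 534*sqrt(2)*h^2 + 24*h + 144*sqrt(2)*h + 16*sqrt(2)))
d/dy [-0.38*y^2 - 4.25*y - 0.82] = -0.76*y - 4.25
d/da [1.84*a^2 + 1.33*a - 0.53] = 3.68*a + 1.33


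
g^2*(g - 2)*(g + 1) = g^4 - g^3 - 2*g^2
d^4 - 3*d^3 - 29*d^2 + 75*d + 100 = (d - 5)*(d - 4)*(d + 1)*(d + 5)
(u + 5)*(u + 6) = u^2 + 11*u + 30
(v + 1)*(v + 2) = v^2 + 3*v + 2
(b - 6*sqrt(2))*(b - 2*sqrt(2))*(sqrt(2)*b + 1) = sqrt(2)*b^3 - 15*b^2 + 16*sqrt(2)*b + 24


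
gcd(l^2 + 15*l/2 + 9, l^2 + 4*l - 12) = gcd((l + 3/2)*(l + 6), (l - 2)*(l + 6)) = l + 6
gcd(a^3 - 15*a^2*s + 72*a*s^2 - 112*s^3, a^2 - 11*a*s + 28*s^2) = a^2 - 11*a*s + 28*s^2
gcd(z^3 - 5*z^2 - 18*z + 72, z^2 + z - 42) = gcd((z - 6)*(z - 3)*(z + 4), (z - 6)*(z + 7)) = z - 6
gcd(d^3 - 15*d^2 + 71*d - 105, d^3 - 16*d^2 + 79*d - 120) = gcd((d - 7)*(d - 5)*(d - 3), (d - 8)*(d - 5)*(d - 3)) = d^2 - 8*d + 15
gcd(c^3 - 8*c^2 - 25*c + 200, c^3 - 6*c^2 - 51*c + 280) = c^2 - 13*c + 40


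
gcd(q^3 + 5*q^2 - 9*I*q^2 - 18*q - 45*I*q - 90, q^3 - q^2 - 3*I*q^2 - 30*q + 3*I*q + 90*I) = q^2 + q*(5 - 3*I) - 15*I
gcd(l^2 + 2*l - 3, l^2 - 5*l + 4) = l - 1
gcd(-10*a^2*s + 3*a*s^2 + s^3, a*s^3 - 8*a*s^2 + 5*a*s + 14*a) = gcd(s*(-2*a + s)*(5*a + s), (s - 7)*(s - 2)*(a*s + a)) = 1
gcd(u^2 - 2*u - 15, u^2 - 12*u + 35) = u - 5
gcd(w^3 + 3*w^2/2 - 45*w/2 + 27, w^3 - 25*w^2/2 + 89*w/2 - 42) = w - 3/2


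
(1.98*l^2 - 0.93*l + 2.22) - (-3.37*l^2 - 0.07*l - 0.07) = 5.35*l^2 - 0.86*l + 2.29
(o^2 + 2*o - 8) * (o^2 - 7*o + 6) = o^4 - 5*o^3 - 16*o^2 + 68*o - 48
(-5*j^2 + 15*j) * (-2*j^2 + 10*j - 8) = 10*j^4 - 80*j^3 + 190*j^2 - 120*j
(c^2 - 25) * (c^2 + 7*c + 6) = c^4 + 7*c^3 - 19*c^2 - 175*c - 150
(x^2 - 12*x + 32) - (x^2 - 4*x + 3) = 29 - 8*x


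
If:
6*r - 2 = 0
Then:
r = 1/3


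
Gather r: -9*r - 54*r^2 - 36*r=-54*r^2 - 45*r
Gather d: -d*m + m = -d*m + m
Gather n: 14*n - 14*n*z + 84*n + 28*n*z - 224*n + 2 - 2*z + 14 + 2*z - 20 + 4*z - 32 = n*(14*z - 126) + 4*z - 36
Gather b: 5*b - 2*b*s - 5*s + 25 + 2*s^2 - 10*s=b*(5 - 2*s) + 2*s^2 - 15*s + 25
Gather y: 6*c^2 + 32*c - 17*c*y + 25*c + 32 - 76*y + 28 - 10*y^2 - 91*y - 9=6*c^2 + 57*c - 10*y^2 + y*(-17*c - 167) + 51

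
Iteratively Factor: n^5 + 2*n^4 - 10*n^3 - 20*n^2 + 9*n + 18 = (n - 3)*(n^4 + 5*n^3 + 5*n^2 - 5*n - 6) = (n - 3)*(n - 1)*(n^3 + 6*n^2 + 11*n + 6) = (n - 3)*(n - 1)*(n + 2)*(n^2 + 4*n + 3) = (n - 3)*(n - 1)*(n + 1)*(n + 2)*(n + 3)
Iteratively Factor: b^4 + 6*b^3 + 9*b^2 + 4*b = (b)*(b^3 + 6*b^2 + 9*b + 4) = b*(b + 4)*(b^2 + 2*b + 1) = b*(b + 1)*(b + 4)*(b + 1)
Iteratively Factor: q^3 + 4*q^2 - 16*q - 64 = (q + 4)*(q^2 - 16) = (q + 4)^2*(q - 4)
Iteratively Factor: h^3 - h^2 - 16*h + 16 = (h - 1)*(h^2 - 16) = (h - 4)*(h - 1)*(h + 4)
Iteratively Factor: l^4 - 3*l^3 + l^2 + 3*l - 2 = (l - 2)*(l^3 - l^2 - l + 1) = (l - 2)*(l - 1)*(l^2 - 1) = (l - 2)*(l - 1)*(l + 1)*(l - 1)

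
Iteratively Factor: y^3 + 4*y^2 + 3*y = (y + 3)*(y^2 + y) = y*(y + 3)*(y + 1)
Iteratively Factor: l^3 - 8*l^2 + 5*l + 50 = (l + 2)*(l^2 - 10*l + 25) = (l - 5)*(l + 2)*(l - 5)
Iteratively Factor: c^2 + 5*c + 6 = (c + 3)*(c + 2)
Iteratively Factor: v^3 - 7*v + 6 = (v - 1)*(v^2 + v - 6) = (v - 1)*(v + 3)*(v - 2)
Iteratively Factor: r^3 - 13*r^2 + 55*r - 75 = (r - 3)*(r^2 - 10*r + 25) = (r - 5)*(r - 3)*(r - 5)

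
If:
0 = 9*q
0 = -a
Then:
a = 0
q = 0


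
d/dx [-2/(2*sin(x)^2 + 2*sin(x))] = (2/tan(x) + cos(x)/sin(x)^2)/(sin(x) + 1)^2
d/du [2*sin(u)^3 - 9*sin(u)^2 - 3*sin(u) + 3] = -3*(6*sin(u) + cos(2*u))*cos(u)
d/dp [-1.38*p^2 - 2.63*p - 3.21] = -2.76*p - 2.63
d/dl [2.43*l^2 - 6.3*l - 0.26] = 4.86*l - 6.3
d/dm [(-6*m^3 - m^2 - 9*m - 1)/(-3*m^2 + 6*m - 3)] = (6*m^3 - 18*m^2 - 11*m - 11)/(3*(m^3 - 3*m^2 + 3*m - 1))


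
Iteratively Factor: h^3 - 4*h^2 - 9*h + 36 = (h + 3)*(h^2 - 7*h + 12) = (h - 3)*(h + 3)*(h - 4)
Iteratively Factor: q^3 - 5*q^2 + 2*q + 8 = (q - 4)*(q^2 - q - 2) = (q - 4)*(q + 1)*(q - 2)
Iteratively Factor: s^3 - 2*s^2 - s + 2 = (s - 1)*(s^2 - s - 2) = (s - 1)*(s + 1)*(s - 2)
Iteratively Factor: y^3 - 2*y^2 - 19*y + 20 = (y + 4)*(y^2 - 6*y + 5) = (y - 5)*(y + 4)*(y - 1)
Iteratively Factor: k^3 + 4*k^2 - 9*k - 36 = (k + 3)*(k^2 + k - 12) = (k + 3)*(k + 4)*(k - 3)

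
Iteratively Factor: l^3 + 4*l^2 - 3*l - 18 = (l + 3)*(l^2 + l - 6) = (l - 2)*(l + 3)*(l + 3)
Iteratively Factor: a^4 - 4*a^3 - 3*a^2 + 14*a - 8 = (a - 1)*(a^3 - 3*a^2 - 6*a + 8) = (a - 4)*(a - 1)*(a^2 + a - 2) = (a - 4)*(a - 1)^2*(a + 2)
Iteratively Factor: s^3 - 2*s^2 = (s)*(s^2 - 2*s) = s^2*(s - 2)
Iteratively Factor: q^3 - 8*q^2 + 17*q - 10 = (q - 1)*(q^2 - 7*q + 10) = (q - 2)*(q - 1)*(q - 5)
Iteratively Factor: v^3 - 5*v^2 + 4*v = (v - 1)*(v^2 - 4*v) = v*(v - 1)*(v - 4)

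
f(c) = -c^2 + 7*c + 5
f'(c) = 7 - 2*c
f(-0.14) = 4.00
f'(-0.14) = 7.28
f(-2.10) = -14.11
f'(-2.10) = 11.20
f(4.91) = 15.26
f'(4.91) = -2.82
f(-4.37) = -44.69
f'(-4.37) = 15.74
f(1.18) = 11.87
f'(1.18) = 4.64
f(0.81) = 10.01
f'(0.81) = 5.38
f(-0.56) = 0.77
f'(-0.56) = 8.12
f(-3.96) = -38.40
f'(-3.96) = 14.92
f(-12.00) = -223.00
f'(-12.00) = 31.00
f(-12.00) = -223.00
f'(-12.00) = 31.00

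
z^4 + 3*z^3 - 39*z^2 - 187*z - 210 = (z - 7)*(z + 2)*(z + 3)*(z + 5)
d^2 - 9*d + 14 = (d - 7)*(d - 2)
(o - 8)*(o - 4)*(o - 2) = o^3 - 14*o^2 + 56*o - 64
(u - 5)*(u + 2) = u^2 - 3*u - 10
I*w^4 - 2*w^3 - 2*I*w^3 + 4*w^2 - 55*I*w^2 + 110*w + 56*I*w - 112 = (w - 8)*(w + 7)*(w + 2*I)*(I*w - I)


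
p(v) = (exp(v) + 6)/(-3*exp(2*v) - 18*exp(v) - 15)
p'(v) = (exp(v) + 6)*(6*exp(2*v) + 18*exp(v))/(-3*exp(2*v) - 18*exp(v) - 15)^2 + exp(v)/(-3*exp(2*v) - 18*exp(v) - 15)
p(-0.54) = -0.25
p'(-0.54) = 0.10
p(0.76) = -0.12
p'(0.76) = 0.09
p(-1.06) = -0.29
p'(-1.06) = 0.08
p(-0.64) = -0.26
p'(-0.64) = 0.09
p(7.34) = -0.00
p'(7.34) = 0.00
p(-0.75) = -0.27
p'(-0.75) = 0.09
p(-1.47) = -0.32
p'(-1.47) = 0.06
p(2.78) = -0.02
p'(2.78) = 0.02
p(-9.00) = -0.40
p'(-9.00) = 0.00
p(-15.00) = -0.40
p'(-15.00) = 0.00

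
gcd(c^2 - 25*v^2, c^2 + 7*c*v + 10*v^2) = c + 5*v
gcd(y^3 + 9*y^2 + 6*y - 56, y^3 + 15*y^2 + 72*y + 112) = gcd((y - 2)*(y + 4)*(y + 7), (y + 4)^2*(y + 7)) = y^2 + 11*y + 28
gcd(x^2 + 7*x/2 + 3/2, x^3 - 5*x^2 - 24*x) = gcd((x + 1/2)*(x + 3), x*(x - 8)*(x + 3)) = x + 3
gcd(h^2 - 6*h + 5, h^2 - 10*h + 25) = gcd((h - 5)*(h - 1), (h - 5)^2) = h - 5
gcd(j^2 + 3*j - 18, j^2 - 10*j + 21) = j - 3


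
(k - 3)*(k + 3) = k^2 - 9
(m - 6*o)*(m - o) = m^2 - 7*m*o + 6*o^2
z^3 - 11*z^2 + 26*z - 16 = (z - 8)*(z - 2)*(z - 1)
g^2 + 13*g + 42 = (g + 6)*(g + 7)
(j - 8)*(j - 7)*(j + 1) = j^3 - 14*j^2 + 41*j + 56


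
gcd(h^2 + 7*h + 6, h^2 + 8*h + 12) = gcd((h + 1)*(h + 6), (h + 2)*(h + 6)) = h + 6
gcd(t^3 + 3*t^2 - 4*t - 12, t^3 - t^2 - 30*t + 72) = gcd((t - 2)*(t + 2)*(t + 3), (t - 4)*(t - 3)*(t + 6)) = 1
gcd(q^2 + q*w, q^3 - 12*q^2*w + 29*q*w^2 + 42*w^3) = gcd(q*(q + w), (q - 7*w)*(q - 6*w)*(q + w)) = q + w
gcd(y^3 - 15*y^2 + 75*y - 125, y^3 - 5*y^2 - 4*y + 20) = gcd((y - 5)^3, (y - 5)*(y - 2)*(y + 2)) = y - 5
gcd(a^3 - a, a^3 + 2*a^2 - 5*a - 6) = a + 1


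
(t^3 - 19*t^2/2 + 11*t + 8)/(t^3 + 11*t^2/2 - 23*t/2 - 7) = (t - 8)/(t + 7)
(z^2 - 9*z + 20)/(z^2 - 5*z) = (z - 4)/z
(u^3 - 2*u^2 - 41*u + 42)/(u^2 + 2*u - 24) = (u^2 - 8*u + 7)/(u - 4)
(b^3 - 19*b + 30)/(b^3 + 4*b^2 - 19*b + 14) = (b^2 + 2*b - 15)/(b^2 + 6*b - 7)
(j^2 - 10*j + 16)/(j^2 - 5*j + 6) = (j - 8)/(j - 3)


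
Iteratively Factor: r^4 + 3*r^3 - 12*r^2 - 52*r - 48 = (r - 4)*(r^3 + 7*r^2 + 16*r + 12) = (r - 4)*(r + 2)*(r^2 + 5*r + 6) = (r - 4)*(r + 2)*(r + 3)*(r + 2)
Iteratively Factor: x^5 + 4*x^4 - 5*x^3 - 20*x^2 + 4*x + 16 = (x + 4)*(x^4 - 5*x^2 + 4) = (x + 1)*(x + 4)*(x^3 - x^2 - 4*x + 4) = (x - 1)*(x + 1)*(x + 4)*(x^2 - 4) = (x - 2)*(x - 1)*(x + 1)*(x + 4)*(x + 2)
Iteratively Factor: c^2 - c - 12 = (c - 4)*(c + 3)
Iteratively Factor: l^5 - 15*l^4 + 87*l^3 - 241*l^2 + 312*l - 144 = (l - 4)*(l^4 - 11*l^3 + 43*l^2 - 69*l + 36) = (l - 4)*(l - 3)*(l^3 - 8*l^2 + 19*l - 12) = (l - 4)*(l - 3)^2*(l^2 - 5*l + 4) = (l - 4)^2*(l - 3)^2*(l - 1)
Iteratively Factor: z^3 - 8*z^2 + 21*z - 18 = (z - 3)*(z^2 - 5*z + 6) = (z - 3)*(z - 2)*(z - 3)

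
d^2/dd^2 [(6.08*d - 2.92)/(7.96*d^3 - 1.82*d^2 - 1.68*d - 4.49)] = (2311.431168*d^5 - 2748.68352*d^4 + 879.734016*d^3 + 2783.877792*d^2 - 977.848224*d - 60.484816)/(504.358336*d^9 - 345.954336*d^8 - 240.242352*d^7 - 713.478344*d^6 + 440.989584*d^5 + 300.2349*d^4 + 394.309812*d^3 - 148.091874*d^2 - 101.606904*d - 90.518849)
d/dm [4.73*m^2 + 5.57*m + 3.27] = 9.46*m + 5.57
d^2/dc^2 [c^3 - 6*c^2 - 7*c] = 6*c - 12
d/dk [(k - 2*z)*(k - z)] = 2*k - 3*z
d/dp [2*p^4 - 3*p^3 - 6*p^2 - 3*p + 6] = 8*p^3 - 9*p^2 - 12*p - 3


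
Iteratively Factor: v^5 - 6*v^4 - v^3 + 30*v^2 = (v)*(v^4 - 6*v^3 - v^2 + 30*v) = v*(v - 3)*(v^3 - 3*v^2 - 10*v) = v^2*(v - 3)*(v^2 - 3*v - 10) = v^2*(v - 5)*(v - 3)*(v + 2)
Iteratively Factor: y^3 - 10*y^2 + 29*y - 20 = (y - 4)*(y^2 - 6*y + 5) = (y - 5)*(y - 4)*(y - 1)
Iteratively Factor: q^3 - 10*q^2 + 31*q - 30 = (q - 3)*(q^2 - 7*q + 10) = (q - 5)*(q - 3)*(q - 2)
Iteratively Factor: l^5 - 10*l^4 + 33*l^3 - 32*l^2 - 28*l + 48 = (l - 3)*(l^4 - 7*l^3 + 12*l^2 + 4*l - 16) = (l - 3)*(l - 2)*(l^3 - 5*l^2 + 2*l + 8) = (l - 3)*(l - 2)^2*(l^2 - 3*l - 4) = (l - 3)*(l - 2)^2*(l + 1)*(l - 4)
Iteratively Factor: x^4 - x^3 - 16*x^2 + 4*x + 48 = (x + 2)*(x^3 - 3*x^2 - 10*x + 24) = (x + 2)*(x + 3)*(x^2 - 6*x + 8) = (x - 4)*(x + 2)*(x + 3)*(x - 2)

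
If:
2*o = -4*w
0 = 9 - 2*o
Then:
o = 9/2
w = -9/4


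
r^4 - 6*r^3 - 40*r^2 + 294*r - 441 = (r - 7)*(r - 3)^2*(r + 7)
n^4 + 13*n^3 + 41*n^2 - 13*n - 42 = (n - 1)*(n + 1)*(n + 6)*(n + 7)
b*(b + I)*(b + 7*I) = b^3 + 8*I*b^2 - 7*b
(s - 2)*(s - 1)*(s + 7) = s^3 + 4*s^2 - 19*s + 14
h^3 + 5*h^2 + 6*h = h*(h + 2)*(h + 3)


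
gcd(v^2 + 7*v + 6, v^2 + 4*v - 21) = 1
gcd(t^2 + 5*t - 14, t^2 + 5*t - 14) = t^2 + 5*t - 14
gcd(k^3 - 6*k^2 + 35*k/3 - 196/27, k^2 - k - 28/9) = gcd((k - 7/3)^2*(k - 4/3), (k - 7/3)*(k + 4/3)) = k - 7/3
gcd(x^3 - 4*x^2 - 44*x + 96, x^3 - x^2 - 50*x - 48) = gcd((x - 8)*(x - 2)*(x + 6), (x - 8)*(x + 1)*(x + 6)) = x^2 - 2*x - 48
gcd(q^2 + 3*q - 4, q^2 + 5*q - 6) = q - 1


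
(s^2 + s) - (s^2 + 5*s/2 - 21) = 21 - 3*s/2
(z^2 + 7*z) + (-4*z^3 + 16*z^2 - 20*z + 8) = -4*z^3 + 17*z^2 - 13*z + 8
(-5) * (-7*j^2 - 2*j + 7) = 35*j^2 + 10*j - 35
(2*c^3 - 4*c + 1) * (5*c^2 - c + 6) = 10*c^5 - 2*c^4 - 8*c^3 + 9*c^2 - 25*c + 6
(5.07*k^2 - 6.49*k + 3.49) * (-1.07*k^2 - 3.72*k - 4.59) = -5.4249*k^4 - 11.9161*k^3 - 2.8628*k^2 + 16.8063*k - 16.0191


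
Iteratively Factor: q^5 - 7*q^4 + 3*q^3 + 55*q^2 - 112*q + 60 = (q - 2)*(q^4 - 5*q^3 - 7*q^2 + 41*q - 30) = (q - 2)^2*(q^3 - 3*q^2 - 13*q + 15) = (q - 5)*(q - 2)^2*(q^2 + 2*q - 3) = (q - 5)*(q - 2)^2*(q + 3)*(q - 1)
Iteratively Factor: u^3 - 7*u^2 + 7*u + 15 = (u + 1)*(u^2 - 8*u + 15) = (u - 5)*(u + 1)*(u - 3)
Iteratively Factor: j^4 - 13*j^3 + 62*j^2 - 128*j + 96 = (j - 4)*(j^3 - 9*j^2 + 26*j - 24) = (j - 4)^2*(j^2 - 5*j + 6) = (j - 4)^2*(j - 3)*(j - 2)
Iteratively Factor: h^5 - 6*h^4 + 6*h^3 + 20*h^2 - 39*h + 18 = (h - 1)*(h^4 - 5*h^3 + h^2 + 21*h - 18) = (h - 3)*(h - 1)*(h^3 - 2*h^2 - 5*h + 6) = (h - 3)*(h - 1)*(h + 2)*(h^2 - 4*h + 3) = (h - 3)*(h - 1)^2*(h + 2)*(h - 3)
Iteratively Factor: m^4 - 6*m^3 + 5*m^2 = (m - 1)*(m^3 - 5*m^2) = (m - 5)*(m - 1)*(m^2) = m*(m - 5)*(m - 1)*(m)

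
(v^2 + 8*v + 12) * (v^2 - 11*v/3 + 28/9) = v^4 + 13*v^3/3 - 128*v^2/9 - 172*v/9 + 112/3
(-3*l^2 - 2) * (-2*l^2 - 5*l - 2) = 6*l^4 + 15*l^3 + 10*l^2 + 10*l + 4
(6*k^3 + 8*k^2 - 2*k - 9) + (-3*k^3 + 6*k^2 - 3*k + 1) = 3*k^3 + 14*k^2 - 5*k - 8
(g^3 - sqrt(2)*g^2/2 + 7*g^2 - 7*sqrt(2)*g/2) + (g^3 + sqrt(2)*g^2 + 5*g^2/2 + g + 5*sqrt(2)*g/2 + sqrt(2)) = 2*g^3 + sqrt(2)*g^2/2 + 19*g^2/2 - sqrt(2)*g + g + sqrt(2)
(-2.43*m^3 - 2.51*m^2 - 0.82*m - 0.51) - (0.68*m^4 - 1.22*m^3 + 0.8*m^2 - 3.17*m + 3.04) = -0.68*m^4 - 1.21*m^3 - 3.31*m^2 + 2.35*m - 3.55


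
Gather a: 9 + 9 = 18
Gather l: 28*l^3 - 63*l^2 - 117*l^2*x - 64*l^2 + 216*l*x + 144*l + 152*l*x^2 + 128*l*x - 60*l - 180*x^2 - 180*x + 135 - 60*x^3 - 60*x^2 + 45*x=28*l^3 + l^2*(-117*x - 127) + l*(152*x^2 + 344*x + 84) - 60*x^3 - 240*x^2 - 135*x + 135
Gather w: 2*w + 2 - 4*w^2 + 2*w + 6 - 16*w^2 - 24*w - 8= -20*w^2 - 20*w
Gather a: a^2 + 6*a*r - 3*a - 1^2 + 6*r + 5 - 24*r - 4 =a^2 + a*(6*r - 3) - 18*r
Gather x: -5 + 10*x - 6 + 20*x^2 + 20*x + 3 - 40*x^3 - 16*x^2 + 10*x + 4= -40*x^3 + 4*x^2 + 40*x - 4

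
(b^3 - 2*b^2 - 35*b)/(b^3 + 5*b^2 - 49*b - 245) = b/(b + 7)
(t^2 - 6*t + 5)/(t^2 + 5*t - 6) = (t - 5)/(t + 6)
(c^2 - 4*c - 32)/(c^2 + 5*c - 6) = (c^2 - 4*c - 32)/(c^2 + 5*c - 6)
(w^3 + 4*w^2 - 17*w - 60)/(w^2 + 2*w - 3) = (w^2 + w - 20)/(w - 1)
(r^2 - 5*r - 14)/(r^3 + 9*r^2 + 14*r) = (r - 7)/(r*(r + 7))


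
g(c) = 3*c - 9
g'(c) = 3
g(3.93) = 2.79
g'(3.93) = 3.00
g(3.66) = 1.98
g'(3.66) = 3.00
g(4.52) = 4.56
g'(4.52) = 3.00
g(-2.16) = -15.48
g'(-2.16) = 3.00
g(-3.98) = -20.94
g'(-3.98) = 3.00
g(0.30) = -8.10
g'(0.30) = 3.00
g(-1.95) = -14.85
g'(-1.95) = 3.00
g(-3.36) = -19.08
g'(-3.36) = 3.00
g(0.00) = -9.00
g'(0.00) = 3.00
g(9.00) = 18.00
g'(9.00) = 3.00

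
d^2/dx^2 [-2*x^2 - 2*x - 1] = -4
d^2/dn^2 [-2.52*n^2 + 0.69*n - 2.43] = -5.04000000000000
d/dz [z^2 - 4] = 2*z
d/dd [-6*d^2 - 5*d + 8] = -12*d - 5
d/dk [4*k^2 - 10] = 8*k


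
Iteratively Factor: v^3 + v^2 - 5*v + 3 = (v + 3)*(v^2 - 2*v + 1) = (v - 1)*(v + 3)*(v - 1)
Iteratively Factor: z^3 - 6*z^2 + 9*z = (z - 3)*(z^2 - 3*z) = z*(z - 3)*(z - 3)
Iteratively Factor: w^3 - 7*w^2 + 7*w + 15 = (w + 1)*(w^2 - 8*w + 15) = (w - 3)*(w + 1)*(w - 5)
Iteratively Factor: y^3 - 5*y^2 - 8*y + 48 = (y - 4)*(y^2 - y - 12) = (y - 4)*(y + 3)*(y - 4)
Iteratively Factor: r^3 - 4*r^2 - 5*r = (r)*(r^2 - 4*r - 5) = r*(r - 5)*(r + 1)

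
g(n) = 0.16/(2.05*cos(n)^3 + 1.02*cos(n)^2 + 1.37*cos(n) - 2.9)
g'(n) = 0.16*(6.15*sin(n)*cos(n)^2 + 2.04*sin(n)*cos(n) + 1.37*sin(n))/(2.05*cos(n)^3 + 1.02*cos(n)^2 + 1.37*cos(n) - 2.9)^2 = (0.984*cos(n)^2 + 0.3264*cos(n) + 0.2192)*sin(n)/(2.05*cos(n)^3 + 1.02*cos(n)^2 + 1.37*cos(n) - 2.9)^2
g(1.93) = -0.05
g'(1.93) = 0.02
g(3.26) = -0.03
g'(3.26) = -0.00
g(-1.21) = -0.07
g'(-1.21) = -0.09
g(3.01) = -0.03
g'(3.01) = 0.00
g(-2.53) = -0.04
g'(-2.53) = -0.02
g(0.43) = 0.22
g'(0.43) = 1.05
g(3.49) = -0.03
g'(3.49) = -0.01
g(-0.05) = 0.10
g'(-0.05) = -0.03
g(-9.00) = -0.03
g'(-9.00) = -0.01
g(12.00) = 0.75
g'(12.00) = -13.97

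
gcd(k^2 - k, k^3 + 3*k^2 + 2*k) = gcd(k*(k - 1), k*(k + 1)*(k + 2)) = k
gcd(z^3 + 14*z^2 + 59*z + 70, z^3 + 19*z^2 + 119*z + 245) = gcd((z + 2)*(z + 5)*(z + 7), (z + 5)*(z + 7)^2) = z^2 + 12*z + 35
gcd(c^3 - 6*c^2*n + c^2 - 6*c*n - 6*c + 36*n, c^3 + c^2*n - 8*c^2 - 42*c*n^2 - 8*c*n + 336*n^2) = c - 6*n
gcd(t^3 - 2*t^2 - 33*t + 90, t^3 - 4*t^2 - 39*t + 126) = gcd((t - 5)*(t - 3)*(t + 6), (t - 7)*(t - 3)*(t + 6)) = t^2 + 3*t - 18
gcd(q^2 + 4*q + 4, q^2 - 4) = q + 2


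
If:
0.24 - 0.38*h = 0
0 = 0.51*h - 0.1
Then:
No Solution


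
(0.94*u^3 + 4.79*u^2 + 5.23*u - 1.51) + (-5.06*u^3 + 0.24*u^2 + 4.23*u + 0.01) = -4.12*u^3 + 5.03*u^2 + 9.46*u - 1.5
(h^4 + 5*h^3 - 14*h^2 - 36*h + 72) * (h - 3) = h^5 + 2*h^4 - 29*h^3 + 6*h^2 + 180*h - 216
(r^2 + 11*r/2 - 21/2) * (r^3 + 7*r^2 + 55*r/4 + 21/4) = r^5 + 25*r^4/2 + 167*r^3/4 + 59*r^2/8 - 231*r/2 - 441/8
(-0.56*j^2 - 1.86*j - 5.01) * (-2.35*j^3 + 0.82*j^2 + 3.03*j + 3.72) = 1.316*j^5 + 3.9118*j^4 + 8.5515*j^3 - 11.8272*j^2 - 22.0995*j - 18.6372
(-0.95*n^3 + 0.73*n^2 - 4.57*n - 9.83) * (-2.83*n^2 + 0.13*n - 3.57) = 2.6885*n^5 - 2.1894*n^4 + 16.4195*n^3 + 24.6187*n^2 + 15.037*n + 35.0931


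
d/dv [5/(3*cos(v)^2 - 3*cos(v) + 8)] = 15*(2*cos(v) - 1)*sin(v)/(3*cos(v)^2 - 3*cos(v) + 8)^2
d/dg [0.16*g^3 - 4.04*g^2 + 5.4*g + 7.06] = 0.48*g^2 - 8.08*g + 5.4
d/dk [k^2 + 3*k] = 2*k + 3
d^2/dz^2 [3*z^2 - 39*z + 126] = 6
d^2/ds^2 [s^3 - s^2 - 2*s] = 6*s - 2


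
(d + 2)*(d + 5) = d^2 + 7*d + 10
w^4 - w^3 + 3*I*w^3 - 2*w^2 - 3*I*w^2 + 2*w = w*(w - 1)*(w + I)*(w + 2*I)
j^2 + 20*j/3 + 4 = (j + 2/3)*(j + 6)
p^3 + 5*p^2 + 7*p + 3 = (p + 1)^2*(p + 3)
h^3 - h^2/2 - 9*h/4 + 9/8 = (h - 3/2)*(h - 1/2)*(h + 3/2)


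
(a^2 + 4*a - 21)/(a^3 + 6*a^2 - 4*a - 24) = (a^2 + 4*a - 21)/(a^3 + 6*a^2 - 4*a - 24)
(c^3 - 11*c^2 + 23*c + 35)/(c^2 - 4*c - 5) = c - 7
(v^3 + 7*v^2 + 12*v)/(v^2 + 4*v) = v + 3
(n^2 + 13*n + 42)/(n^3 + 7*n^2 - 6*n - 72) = (n + 7)/(n^2 + n - 12)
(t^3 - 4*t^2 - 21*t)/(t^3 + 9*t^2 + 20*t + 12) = t*(t^2 - 4*t - 21)/(t^3 + 9*t^2 + 20*t + 12)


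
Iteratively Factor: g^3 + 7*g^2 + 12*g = (g + 3)*(g^2 + 4*g) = (g + 3)*(g + 4)*(g)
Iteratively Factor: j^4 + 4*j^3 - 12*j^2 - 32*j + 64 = (j + 4)*(j^3 - 12*j + 16) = (j - 2)*(j + 4)*(j^2 + 2*j - 8) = (j - 2)*(j + 4)^2*(j - 2)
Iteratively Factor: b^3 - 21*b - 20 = (b - 5)*(b^2 + 5*b + 4) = (b - 5)*(b + 4)*(b + 1)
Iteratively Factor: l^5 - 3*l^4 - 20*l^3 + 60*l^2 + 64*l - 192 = (l + 4)*(l^4 - 7*l^3 + 8*l^2 + 28*l - 48) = (l - 2)*(l + 4)*(l^3 - 5*l^2 - 2*l + 24) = (l - 2)*(l + 2)*(l + 4)*(l^2 - 7*l + 12) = (l - 3)*(l - 2)*(l + 2)*(l + 4)*(l - 4)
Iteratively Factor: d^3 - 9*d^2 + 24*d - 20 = (d - 2)*(d^2 - 7*d + 10) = (d - 2)^2*(d - 5)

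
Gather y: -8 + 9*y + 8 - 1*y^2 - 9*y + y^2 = 0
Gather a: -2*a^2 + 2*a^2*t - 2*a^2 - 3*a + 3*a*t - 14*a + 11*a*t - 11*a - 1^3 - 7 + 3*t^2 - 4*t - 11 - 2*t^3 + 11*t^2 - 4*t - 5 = a^2*(2*t - 4) + a*(14*t - 28) - 2*t^3 + 14*t^2 - 8*t - 24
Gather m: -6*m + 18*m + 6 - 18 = 12*m - 12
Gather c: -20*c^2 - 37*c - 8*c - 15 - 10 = -20*c^2 - 45*c - 25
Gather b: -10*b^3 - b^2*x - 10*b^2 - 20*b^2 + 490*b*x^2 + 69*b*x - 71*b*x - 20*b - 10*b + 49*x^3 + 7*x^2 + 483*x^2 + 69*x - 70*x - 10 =-10*b^3 + b^2*(-x - 30) + b*(490*x^2 - 2*x - 30) + 49*x^3 + 490*x^2 - x - 10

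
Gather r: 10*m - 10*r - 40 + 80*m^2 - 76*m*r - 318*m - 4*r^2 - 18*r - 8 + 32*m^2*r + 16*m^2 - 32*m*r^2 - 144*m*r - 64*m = 96*m^2 - 372*m + r^2*(-32*m - 4) + r*(32*m^2 - 220*m - 28) - 48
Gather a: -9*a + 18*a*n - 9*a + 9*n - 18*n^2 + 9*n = a*(18*n - 18) - 18*n^2 + 18*n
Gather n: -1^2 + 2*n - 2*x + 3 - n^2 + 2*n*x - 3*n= -n^2 + n*(2*x - 1) - 2*x + 2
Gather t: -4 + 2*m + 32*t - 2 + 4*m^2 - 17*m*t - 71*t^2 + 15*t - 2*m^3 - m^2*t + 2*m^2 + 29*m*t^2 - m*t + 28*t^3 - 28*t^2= -2*m^3 + 6*m^2 + 2*m + 28*t^3 + t^2*(29*m - 99) + t*(-m^2 - 18*m + 47) - 6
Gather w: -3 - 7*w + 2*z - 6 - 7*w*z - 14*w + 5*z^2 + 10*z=w*(-7*z - 21) + 5*z^2 + 12*z - 9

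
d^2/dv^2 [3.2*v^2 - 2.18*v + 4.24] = 6.40000000000000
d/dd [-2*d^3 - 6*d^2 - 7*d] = -6*d^2 - 12*d - 7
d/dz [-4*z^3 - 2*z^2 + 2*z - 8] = -12*z^2 - 4*z + 2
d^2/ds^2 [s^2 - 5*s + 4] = 2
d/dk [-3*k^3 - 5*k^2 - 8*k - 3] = -9*k^2 - 10*k - 8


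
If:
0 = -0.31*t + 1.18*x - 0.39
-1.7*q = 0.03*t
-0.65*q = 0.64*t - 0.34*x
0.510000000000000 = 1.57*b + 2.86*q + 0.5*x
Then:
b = 0.21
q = -0.00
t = 0.21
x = 0.39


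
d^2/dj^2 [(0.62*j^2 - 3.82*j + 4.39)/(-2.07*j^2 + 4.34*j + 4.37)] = (3.5527136788005e-15*j^4 + 21.596724*j^3 - 146.515014*j^2 + 443.96532*j - 413.378438)/(8.869743*j^6 - 55.789398*j^5 + 60.794037*j^4 + 153.808732*j^3 - 128.342967*j^2 - 248.641638*j - 83.453453)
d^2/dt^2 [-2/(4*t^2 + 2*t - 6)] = 2*(4*t^2 + 2*t - (4*t + 1)^2 - 6)/(2*t^2 + t - 3)^3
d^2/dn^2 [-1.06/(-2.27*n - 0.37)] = 10.924148/(2.27*n + 0.37)^3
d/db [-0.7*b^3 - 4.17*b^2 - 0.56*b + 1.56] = -2.1*b^2 - 8.34*b - 0.56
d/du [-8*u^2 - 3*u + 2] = -16*u - 3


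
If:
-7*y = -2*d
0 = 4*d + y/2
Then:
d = 0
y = 0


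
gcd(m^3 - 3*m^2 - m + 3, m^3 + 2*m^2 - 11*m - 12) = m^2 - 2*m - 3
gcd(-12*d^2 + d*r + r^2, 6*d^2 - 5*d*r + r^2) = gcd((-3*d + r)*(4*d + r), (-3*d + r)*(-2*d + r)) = -3*d + r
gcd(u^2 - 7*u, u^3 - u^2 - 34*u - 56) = u - 7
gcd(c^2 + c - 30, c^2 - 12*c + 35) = c - 5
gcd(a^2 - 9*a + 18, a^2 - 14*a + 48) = a - 6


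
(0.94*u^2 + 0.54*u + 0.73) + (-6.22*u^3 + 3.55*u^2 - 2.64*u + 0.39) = -6.22*u^3 + 4.49*u^2 - 2.1*u + 1.12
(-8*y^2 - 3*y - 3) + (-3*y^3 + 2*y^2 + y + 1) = -3*y^3 - 6*y^2 - 2*y - 2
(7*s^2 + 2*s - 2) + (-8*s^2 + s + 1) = -s^2 + 3*s - 1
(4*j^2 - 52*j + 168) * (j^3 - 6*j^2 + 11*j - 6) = 4*j^5 - 76*j^4 + 524*j^3 - 1604*j^2 + 2160*j - 1008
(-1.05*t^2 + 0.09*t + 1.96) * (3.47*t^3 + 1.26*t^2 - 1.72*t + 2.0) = -3.6435*t^5 - 1.0107*t^4 + 8.7206*t^3 + 0.2148*t^2 - 3.1912*t + 3.92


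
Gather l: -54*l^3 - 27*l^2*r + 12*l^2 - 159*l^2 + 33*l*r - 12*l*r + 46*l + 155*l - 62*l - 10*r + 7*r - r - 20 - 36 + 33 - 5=-54*l^3 + l^2*(-27*r - 147) + l*(21*r + 139) - 4*r - 28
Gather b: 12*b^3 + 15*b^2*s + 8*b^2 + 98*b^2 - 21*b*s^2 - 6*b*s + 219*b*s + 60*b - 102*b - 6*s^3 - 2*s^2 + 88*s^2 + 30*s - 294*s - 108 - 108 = 12*b^3 + b^2*(15*s + 106) + b*(-21*s^2 + 213*s - 42) - 6*s^3 + 86*s^2 - 264*s - 216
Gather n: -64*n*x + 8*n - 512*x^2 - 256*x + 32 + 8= n*(8 - 64*x) - 512*x^2 - 256*x + 40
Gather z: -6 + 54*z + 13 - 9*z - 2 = 45*z + 5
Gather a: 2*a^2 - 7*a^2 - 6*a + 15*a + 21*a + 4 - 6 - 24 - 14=-5*a^2 + 30*a - 40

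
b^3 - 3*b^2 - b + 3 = (b - 3)*(b - 1)*(b + 1)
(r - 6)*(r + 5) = r^2 - r - 30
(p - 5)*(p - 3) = p^2 - 8*p + 15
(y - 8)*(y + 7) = y^2 - y - 56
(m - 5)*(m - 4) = m^2 - 9*m + 20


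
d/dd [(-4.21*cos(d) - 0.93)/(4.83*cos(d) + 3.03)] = 8.2644*sin(d)/(4.83*cos(d) + 3.03)^2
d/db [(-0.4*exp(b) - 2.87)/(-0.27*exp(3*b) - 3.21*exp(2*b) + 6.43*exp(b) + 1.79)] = (-0.216*exp(3*b) - 3.6087*exp(2*b) - 18.4254*exp(b) + 17.7381)*exp(b)/(0.0729*exp(6*b) + 1.7334*exp(5*b) + 6.8319*exp(4*b) - 42.2472*exp(3*b) + 29.8531*exp(2*b) + 23.0194*exp(b) + 3.2041)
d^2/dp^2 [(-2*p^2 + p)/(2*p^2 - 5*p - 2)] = 4*(-8*p^3 - 12*p^2 + 6*p - 9)/(8*p^6 - 60*p^5 + 126*p^4 - 5*p^3 - 126*p^2 - 60*p - 8)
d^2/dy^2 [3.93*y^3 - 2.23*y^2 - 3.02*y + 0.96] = 23.58*y - 4.46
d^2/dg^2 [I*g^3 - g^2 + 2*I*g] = 6*I*g - 2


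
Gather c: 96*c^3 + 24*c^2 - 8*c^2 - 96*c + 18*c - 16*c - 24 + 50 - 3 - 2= 96*c^3 + 16*c^2 - 94*c + 21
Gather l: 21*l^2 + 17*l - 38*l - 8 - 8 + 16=21*l^2 - 21*l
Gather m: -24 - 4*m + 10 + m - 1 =-3*m - 15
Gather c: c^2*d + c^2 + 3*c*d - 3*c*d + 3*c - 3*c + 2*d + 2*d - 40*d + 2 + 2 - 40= c^2*(d + 1) - 36*d - 36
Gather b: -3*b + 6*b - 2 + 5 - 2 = 3*b + 1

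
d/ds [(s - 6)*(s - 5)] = 2*s - 11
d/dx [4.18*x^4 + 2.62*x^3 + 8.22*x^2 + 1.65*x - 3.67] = 16.72*x^3 + 7.86*x^2 + 16.44*x + 1.65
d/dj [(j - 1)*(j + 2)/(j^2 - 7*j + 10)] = 4*(-2*j^2 + 6*j - 1)/(j^4 - 14*j^3 + 69*j^2 - 140*j + 100)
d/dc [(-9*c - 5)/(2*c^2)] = (9*c + 10)/(2*c^3)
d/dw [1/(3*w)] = -1/(3*w^2)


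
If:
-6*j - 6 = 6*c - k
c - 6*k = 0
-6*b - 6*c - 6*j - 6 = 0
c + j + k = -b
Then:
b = -1/6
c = 6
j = -41/6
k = 1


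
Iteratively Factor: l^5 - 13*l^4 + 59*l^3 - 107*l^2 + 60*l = (l - 5)*(l^4 - 8*l^3 + 19*l^2 - 12*l) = (l - 5)*(l - 3)*(l^3 - 5*l^2 + 4*l) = (l - 5)*(l - 4)*(l - 3)*(l^2 - l) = (l - 5)*(l - 4)*(l - 3)*(l - 1)*(l)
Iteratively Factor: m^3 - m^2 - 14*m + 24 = (m - 3)*(m^2 + 2*m - 8) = (m - 3)*(m - 2)*(m + 4)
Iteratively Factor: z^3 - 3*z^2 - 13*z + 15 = (z + 3)*(z^2 - 6*z + 5) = (z - 1)*(z + 3)*(z - 5)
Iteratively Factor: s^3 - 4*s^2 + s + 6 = (s - 3)*(s^2 - s - 2) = (s - 3)*(s + 1)*(s - 2)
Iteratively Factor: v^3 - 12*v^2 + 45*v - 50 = (v - 5)*(v^2 - 7*v + 10) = (v - 5)^2*(v - 2)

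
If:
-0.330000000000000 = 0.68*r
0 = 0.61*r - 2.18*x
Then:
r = -0.49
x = -0.14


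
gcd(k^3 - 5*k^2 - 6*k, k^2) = k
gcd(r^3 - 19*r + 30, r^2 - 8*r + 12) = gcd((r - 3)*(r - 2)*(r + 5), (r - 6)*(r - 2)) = r - 2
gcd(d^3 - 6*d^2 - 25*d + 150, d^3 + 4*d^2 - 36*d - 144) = d - 6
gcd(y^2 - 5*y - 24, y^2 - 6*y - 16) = y - 8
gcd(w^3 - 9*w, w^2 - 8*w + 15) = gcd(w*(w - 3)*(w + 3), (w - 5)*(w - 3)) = w - 3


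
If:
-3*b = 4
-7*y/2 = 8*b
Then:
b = -4/3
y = 64/21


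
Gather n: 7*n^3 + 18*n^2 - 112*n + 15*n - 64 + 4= 7*n^3 + 18*n^2 - 97*n - 60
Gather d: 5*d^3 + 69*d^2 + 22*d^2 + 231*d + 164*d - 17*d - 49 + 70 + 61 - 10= 5*d^3 + 91*d^2 + 378*d + 72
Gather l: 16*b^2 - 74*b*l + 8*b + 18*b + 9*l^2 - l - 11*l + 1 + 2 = 16*b^2 + 26*b + 9*l^2 + l*(-74*b - 12) + 3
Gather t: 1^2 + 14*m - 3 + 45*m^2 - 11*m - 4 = 45*m^2 + 3*m - 6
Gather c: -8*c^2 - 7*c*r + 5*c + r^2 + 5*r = -8*c^2 + c*(5 - 7*r) + r^2 + 5*r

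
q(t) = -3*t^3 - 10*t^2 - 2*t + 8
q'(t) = -9*t^2 - 20*t - 2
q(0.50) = 4.12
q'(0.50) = -14.25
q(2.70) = -129.35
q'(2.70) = -121.61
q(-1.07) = 2.37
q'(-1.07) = 9.10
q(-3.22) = 10.91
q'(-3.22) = -30.92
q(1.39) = -22.16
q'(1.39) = -47.19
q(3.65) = -278.41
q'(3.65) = -194.90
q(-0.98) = 3.18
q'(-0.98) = 8.96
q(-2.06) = -4.09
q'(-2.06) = 1.01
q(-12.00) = 3776.00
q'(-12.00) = -1058.00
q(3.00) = -169.00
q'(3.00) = -143.00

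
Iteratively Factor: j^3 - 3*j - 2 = (j - 2)*(j^2 + 2*j + 1) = (j - 2)*(j + 1)*(j + 1)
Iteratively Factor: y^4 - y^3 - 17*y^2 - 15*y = (y + 1)*(y^3 - 2*y^2 - 15*y) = y*(y + 1)*(y^2 - 2*y - 15) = y*(y - 5)*(y + 1)*(y + 3)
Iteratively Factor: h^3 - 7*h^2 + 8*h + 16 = (h + 1)*(h^2 - 8*h + 16) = (h - 4)*(h + 1)*(h - 4)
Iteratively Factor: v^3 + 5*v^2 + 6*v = (v)*(v^2 + 5*v + 6) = v*(v + 2)*(v + 3)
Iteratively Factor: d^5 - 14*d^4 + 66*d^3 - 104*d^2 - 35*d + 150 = (d - 3)*(d^4 - 11*d^3 + 33*d^2 - 5*d - 50) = (d - 5)*(d - 3)*(d^3 - 6*d^2 + 3*d + 10) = (d - 5)*(d - 3)*(d - 2)*(d^2 - 4*d - 5) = (d - 5)^2*(d - 3)*(d - 2)*(d + 1)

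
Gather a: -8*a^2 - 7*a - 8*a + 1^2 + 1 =-8*a^2 - 15*a + 2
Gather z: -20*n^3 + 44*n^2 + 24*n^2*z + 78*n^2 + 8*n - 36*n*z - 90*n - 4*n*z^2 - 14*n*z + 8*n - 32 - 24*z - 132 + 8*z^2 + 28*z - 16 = -20*n^3 + 122*n^2 - 74*n + z^2*(8 - 4*n) + z*(24*n^2 - 50*n + 4) - 180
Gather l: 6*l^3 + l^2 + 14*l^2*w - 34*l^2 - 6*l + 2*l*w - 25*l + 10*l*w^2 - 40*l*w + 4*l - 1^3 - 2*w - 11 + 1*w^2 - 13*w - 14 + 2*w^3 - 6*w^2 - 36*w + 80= 6*l^3 + l^2*(14*w - 33) + l*(10*w^2 - 38*w - 27) + 2*w^3 - 5*w^2 - 51*w + 54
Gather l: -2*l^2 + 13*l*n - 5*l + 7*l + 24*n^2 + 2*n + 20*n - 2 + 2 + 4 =-2*l^2 + l*(13*n + 2) + 24*n^2 + 22*n + 4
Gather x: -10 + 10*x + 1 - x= 9*x - 9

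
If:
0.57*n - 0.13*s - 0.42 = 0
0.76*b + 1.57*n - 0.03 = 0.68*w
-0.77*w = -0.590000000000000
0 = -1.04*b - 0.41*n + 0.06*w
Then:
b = -0.12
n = 0.41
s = -1.44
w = 0.77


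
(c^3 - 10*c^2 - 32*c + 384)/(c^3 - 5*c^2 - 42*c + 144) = (c - 8)/(c - 3)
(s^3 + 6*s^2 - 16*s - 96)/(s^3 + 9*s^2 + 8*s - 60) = (s^2 - 16)/(s^2 + 3*s - 10)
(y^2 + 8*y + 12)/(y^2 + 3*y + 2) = (y + 6)/(y + 1)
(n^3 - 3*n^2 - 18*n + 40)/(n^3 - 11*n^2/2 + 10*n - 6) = 2*(n^2 - n - 20)/(2*n^2 - 7*n + 6)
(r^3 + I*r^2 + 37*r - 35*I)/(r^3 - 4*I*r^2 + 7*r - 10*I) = (r + 7*I)/(r + 2*I)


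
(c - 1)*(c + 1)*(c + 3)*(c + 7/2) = c^4 + 13*c^3/2 + 19*c^2/2 - 13*c/2 - 21/2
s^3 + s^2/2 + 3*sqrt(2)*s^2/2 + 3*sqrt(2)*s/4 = s*(s + 1/2)*(s + 3*sqrt(2)/2)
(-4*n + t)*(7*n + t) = -28*n^2 + 3*n*t + t^2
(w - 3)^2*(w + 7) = w^3 + w^2 - 33*w + 63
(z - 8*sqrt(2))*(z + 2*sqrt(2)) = z^2 - 6*sqrt(2)*z - 32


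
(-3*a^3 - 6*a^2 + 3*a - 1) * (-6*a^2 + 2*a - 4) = 18*a^5 + 30*a^4 - 18*a^3 + 36*a^2 - 14*a + 4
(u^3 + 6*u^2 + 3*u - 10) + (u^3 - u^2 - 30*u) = 2*u^3 + 5*u^2 - 27*u - 10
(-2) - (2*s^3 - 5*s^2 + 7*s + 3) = -2*s^3 + 5*s^2 - 7*s - 5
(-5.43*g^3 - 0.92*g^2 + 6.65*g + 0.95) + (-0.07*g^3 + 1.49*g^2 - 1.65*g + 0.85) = -5.5*g^3 + 0.57*g^2 + 5.0*g + 1.8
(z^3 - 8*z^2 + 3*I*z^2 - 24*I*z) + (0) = z^3 - 8*z^2 + 3*I*z^2 - 24*I*z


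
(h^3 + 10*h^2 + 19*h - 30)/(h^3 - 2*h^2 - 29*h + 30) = (h + 6)/(h - 6)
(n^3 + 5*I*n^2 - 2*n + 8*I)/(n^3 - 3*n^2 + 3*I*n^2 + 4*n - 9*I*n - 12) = (n + 2*I)/(n - 3)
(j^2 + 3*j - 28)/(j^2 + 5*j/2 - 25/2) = 2*(j^2 + 3*j - 28)/(2*j^2 + 5*j - 25)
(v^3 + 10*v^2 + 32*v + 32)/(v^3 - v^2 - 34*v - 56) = (v + 4)/(v - 7)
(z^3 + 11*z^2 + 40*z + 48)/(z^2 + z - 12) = (z^2 + 7*z + 12)/(z - 3)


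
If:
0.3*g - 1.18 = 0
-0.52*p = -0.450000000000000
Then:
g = 3.93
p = 0.87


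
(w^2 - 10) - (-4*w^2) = 5*w^2 - 10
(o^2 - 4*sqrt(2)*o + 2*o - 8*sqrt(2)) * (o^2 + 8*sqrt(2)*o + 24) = o^4 + 2*o^3 + 4*sqrt(2)*o^3 - 40*o^2 + 8*sqrt(2)*o^2 - 96*sqrt(2)*o - 80*o - 192*sqrt(2)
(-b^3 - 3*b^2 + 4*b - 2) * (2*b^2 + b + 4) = -2*b^5 - 7*b^4 + b^3 - 12*b^2 + 14*b - 8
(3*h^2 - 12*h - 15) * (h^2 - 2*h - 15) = 3*h^4 - 18*h^3 - 36*h^2 + 210*h + 225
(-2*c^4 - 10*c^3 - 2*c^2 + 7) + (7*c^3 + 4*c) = -2*c^4 - 3*c^3 - 2*c^2 + 4*c + 7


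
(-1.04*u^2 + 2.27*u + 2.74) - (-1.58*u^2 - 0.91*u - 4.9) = 0.54*u^2 + 3.18*u + 7.64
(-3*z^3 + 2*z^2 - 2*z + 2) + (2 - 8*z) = -3*z^3 + 2*z^2 - 10*z + 4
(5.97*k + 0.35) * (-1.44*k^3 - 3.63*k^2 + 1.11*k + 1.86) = -8.5968*k^4 - 22.1751*k^3 + 5.3562*k^2 + 11.4927*k + 0.651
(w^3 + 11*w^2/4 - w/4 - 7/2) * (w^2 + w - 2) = w^5 + 15*w^4/4 + w^3/2 - 37*w^2/4 - 3*w + 7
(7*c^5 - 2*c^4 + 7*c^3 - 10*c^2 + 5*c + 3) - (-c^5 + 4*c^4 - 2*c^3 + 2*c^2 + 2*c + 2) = 8*c^5 - 6*c^4 + 9*c^3 - 12*c^2 + 3*c + 1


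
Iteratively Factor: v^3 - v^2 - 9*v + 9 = (v - 3)*(v^2 + 2*v - 3) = (v - 3)*(v - 1)*(v + 3)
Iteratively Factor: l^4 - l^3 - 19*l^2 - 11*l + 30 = (l + 3)*(l^3 - 4*l^2 - 7*l + 10) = (l - 1)*(l + 3)*(l^2 - 3*l - 10) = (l - 1)*(l + 2)*(l + 3)*(l - 5)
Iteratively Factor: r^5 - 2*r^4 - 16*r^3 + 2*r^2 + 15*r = (r - 5)*(r^4 + 3*r^3 - r^2 - 3*r) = (r - 5)*(r - 1)*(r^3 + 4*r^2 + 3*r) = (r - 5)*(r - 1)*(r + 3)*(r^2 + r) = r*(r - 5)*(r - 1)*(r + 3)*(r + 1)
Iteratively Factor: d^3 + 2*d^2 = (d)*(d^2 + 2*d) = d^2*(d + 2)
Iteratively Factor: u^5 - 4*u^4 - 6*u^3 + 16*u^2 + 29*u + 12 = (u + 1)*(u^4 - 5*u^3 - u^2 + 17*u + 12) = (u - 4)*(u + 1)*(u^3 - u^2 - 5*u - 3) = (u - 4)*(u - 3)*(u + 1)*(u^2 + 2*u + 1) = (u - 4)*(u - 3)*(u + 1)^2*(u + 1)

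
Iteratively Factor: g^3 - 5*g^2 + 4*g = (g)*(g^2 - 5*g + 4) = g*(g - 1)*(g - 4)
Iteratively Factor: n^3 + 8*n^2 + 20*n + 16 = (n + 2)*(n^2 + 6*n + 8) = (n + 2)^2*(n + 4)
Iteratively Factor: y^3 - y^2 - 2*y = (y + 1)*(y^2 - 2*y) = y*(y + 1)*(y - 2)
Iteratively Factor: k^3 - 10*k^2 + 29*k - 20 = (k - 5)*(k^2 - 5*k + 4) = (k - 5)*(k - 1)*(k - 4)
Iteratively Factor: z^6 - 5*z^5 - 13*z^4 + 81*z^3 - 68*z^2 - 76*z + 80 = (z - 2)*(z^5 - 3*z^4 - 19*z^3 + 43*z^2 + 18*z - 40) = (z - 2)*(z - 1)*(z^4 - 2*z^3 - 21*z^2 + 22*z + 40) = (z - 2)*(z - 1)*(z + 1)*(z^3 - 3*z^2 - 18*z + 40) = (z - 5)*(z - 2)*(z - 1)*(z + 1)*(z^2 + 2*z - 8) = (z - 5)*(z - 2)^2*(z - 1)*(z + 1)*(z + 4)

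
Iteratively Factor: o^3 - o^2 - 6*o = (o)*(o^2 - o - 6) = o*(o + 2)*(o - 3)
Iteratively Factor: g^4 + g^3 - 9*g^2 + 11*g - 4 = (g - 1)*(g^3 + 2*g^2 - 7*g + 4) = (g - 1)^2*(g^2 + 3*g - 4) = (g - 1)^2*(g + 4)*(g - 1)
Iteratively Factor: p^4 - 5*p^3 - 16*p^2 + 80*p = (p - 4)*(p^3 - p^2 - 20*p) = (p - 4)*(p + 4)*(p^2 - 5*p) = (p - 5)*(p - 4)*(p + 4)*(p)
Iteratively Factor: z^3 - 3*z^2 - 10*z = (z + 2)*(z^2 - 5*z) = (z - 5)*(z + 2)*(z)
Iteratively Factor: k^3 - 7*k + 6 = (k - 2)*(k^2 + 2*k - 3) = (k - 2)*(k + 3)*(k - 1)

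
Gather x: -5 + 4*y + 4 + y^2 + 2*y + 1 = y^2 + 6*y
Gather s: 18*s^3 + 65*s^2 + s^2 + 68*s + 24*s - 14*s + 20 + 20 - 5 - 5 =18*s^3 + 66*s^2 + 78*s + 30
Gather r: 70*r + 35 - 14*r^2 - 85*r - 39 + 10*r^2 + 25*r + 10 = -4*r^2 + 10*r + 6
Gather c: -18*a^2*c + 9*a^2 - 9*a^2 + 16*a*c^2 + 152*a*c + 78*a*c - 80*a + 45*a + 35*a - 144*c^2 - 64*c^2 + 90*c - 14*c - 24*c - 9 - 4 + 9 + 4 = c^2*(16*a - 208) + c*(-18*a^2 + 230*a + 52)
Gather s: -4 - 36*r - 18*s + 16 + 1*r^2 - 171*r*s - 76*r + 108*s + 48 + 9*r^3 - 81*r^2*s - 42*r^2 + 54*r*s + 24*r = 9*r^3 - 41*r^2 - 88*r + s*(-81*r^2 - 117*r + 90) + 60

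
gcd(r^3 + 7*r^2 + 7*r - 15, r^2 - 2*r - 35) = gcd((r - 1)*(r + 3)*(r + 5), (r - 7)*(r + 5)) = r + 5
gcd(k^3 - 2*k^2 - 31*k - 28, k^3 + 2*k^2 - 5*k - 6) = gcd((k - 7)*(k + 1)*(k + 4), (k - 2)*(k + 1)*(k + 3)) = k + 1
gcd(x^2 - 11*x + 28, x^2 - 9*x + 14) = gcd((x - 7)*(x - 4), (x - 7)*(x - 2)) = x - 7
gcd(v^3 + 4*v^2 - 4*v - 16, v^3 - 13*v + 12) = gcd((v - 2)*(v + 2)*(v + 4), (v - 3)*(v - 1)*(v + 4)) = v + 4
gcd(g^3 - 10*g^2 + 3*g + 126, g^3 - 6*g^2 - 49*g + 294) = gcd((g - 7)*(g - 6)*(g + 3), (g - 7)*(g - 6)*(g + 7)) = g^2 - 13*g + 42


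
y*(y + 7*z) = y^2 + 7*y*z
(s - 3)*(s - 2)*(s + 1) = s^3 - 4*s^2 + s + 6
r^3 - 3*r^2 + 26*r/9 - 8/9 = (r - 4/3)*(r - 1)*(r - 2/3)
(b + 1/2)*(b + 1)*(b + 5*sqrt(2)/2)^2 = b^4 + 3*b^3/2 + 5*sqrt(2)*b^3 + 15*sqrt(2)*b^2/2 + 13*b^2 + 5*sqrt(2)*b/2 + 75*b/4 + 25/4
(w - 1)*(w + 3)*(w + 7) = w^3 + 9*w^2 + 11*w - 21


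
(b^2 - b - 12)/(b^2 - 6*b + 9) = (b^2 - b - 12)/(b^2 - 6*b + 9)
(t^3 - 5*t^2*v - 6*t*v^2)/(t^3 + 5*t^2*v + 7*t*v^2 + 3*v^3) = t*(t - 6*v)/(t^2 + 4*t*v + 3*v^2)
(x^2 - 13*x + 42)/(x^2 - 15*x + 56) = (x - 6)/(x - 8)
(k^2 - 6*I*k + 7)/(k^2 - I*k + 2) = (k - 7*I)/(k - 2*I)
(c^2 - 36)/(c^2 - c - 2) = (36 - c^2)/(-c^2 + c + 2)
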